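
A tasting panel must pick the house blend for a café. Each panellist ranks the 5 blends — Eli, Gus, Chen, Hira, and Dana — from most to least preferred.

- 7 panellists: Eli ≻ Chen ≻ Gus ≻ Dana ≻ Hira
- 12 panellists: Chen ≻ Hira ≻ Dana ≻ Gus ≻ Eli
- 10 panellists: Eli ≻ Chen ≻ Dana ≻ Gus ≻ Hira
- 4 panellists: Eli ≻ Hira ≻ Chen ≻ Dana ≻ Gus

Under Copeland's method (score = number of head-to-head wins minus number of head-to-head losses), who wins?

Eli

Pairwise results:
  Eli vs Gus: Eli wins 21–12.
  Eli vs Chen: Eli wins 21–12.
  Eli vs Hira: Eli wins 21–12.
  Eli vs Dana: Eli wins 21–12.
  Gus vs Chen: Chen wins 33–0.
  Gus vs Hira: Gus wins 17–16.
  Gus vs Dana: Dana wins 26–7.
  Chen vs Hira: Chen wins 29–4.
  Chen vs Dana: Chen wins 33–0.
  Hira vs Dana: Dana wins 17–16.
Copeland scores (wins − losses):
  Eli: 4 − 0 = 4
  Gus: 1 − 3 = -2
  Chen: 3 − 1 = 2
  Hira: 0 − 4 = -4
  Dana: 2 − 2 = 0
Eli has the best Copeland score.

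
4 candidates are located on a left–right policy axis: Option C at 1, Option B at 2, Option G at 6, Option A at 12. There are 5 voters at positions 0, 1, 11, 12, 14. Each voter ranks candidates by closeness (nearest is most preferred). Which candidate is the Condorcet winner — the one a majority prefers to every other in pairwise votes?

With single-peaked preferences on a line, the Condorcet winner is the candidate closest to the median voter.
The median voter (position 11) is closest to Option A at 12.
Check: Option A vs Option C — voters closer to Option A: 3 of 5.

Option A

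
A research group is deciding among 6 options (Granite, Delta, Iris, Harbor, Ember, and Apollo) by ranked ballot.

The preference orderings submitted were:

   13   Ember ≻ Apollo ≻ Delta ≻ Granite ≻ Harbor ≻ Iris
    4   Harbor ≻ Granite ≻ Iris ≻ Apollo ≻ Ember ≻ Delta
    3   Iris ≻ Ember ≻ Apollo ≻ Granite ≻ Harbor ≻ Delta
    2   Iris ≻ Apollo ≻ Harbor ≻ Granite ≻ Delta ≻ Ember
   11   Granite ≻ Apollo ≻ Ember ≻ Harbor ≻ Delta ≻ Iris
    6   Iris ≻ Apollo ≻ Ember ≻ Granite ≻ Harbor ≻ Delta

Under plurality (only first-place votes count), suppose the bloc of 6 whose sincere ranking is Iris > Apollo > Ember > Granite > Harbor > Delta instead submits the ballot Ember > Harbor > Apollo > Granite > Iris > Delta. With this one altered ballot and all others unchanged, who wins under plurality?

Ember

First-place totals with the altered ballot: Granite 11, Delta 0, Iris 5, Harbor 4, Ember 19, Apollo 0.
The winner is unchanged: still Ember.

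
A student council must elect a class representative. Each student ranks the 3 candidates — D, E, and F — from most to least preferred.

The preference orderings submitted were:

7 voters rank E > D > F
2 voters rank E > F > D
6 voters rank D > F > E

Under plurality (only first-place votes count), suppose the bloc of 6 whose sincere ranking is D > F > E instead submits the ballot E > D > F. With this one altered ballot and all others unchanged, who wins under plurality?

First-place totals with the altered ballot: D 0, E 15, F 0.
The winner is unchanged: still E.

E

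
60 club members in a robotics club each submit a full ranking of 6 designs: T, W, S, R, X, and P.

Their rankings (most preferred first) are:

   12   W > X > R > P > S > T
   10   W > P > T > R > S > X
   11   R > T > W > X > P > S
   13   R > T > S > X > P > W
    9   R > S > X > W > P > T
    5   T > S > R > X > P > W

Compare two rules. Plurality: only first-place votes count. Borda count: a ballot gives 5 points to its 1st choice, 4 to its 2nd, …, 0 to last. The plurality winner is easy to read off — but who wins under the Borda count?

R

Plurality first-place counts: T 5, W 22, S 0, R 33, X 0, P 0 → R.
Borda totals: T 151, W 161, S 117, R 236, X 133, P 102 → R.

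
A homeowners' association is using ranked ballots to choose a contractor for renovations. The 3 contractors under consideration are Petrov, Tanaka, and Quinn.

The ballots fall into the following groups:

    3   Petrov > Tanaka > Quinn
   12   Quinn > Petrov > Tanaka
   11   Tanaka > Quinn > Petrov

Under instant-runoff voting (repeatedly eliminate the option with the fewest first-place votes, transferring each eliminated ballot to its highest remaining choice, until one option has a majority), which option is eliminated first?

Round 1: Quinn 12, Tanaka 11, Petrov 3. Petrov has the fewest and is eliminated.
Round 2: Tanaka 14, Quinn 12. Tanaka has a majority.

Petrov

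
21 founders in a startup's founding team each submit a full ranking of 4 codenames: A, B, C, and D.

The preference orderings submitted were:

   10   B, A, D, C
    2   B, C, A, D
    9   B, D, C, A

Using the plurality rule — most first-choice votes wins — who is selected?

First-place vote totals:
  A: 0
  B: 21
  C: 0
  D: 0
B has the most first-place votes.

B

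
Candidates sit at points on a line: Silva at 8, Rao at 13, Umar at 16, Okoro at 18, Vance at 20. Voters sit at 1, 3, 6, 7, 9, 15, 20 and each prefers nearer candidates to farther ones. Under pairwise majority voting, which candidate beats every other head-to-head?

With single-peaked preferences on a line, the Condorcet winner is the candidate closest to the median voter.
The median voter (position 7) is closest to Silva at 8.
Check: Silva vs Okoro — voters closer to Silva: 5 of 7.

Silva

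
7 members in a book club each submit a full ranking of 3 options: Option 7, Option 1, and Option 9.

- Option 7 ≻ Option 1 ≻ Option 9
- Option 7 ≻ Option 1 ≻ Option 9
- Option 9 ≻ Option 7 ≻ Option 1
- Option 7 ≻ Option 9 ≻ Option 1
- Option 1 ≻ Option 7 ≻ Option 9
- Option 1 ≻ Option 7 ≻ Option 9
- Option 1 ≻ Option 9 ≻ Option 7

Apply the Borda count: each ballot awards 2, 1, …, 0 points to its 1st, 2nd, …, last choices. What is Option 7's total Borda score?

9

Borda scores:
  Option 7: 2 + 2 + 1 + 2 + 1 + 1 + 0 = 9
  Option 1: 1 + 1 + 0 + 0 + 2 + 2 + 2 = 8
  Option 9: 0 + 0 + 2 + 1 + 0 + 0 + 1 = 4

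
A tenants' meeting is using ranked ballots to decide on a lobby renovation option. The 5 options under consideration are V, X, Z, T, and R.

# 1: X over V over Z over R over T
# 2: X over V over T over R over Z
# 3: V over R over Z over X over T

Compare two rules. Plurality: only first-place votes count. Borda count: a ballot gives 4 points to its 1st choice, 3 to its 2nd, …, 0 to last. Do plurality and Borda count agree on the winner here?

Plurality first-place counts: V 1, X 2, Z 0, T 0, R 0 → X.
Borda totals: V 10, X 9, Z 4, T 2, R 5 → V.
The two rules disagree: plurality picks X, Borda picks V.

No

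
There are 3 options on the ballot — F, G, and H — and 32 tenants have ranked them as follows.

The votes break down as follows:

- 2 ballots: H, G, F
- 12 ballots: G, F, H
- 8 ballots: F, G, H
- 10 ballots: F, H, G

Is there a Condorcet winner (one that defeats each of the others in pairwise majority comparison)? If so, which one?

Head-to-head results (32 voters total):
F vs G: F wins 18–14.
F vs H: F wins 30–2.
G vs H: G wins 20–12.
F beats each rival — G (18–14), H (30–2) — so F is the Condorcet winner.

F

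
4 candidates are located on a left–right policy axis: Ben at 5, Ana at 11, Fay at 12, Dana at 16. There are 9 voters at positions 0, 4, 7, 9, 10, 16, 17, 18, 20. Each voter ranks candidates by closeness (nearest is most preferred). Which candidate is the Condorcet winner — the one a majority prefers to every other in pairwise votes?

With single-peaked preferences on a line, the Condorcet winner is the candidate closest to the median voter.
The median voter (position 10) is closest to Ana at 11.
Check: Ana vs Dana — voters closer to Ana: 5 of 9.

Ana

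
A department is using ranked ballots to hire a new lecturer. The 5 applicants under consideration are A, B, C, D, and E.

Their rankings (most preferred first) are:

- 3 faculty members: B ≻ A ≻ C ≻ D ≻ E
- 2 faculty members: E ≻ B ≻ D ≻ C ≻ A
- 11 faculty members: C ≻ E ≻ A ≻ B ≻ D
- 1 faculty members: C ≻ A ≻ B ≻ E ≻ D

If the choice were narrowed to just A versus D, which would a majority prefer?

Ballots ranking A above D: 3+11+1 = 15.
Ballots ranking D above A: 2.
A wins the head-to-head, 15–2.

A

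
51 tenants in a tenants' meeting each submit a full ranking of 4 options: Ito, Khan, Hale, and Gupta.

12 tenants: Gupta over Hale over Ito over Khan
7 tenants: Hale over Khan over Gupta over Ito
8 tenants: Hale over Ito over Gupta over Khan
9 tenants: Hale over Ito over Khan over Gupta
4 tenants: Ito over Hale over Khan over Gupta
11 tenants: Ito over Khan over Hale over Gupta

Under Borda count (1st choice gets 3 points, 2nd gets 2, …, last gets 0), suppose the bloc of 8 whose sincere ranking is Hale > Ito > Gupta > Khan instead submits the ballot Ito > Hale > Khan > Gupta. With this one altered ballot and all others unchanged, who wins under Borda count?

Hale

Borda totals with the altered ballot: Ito 99, Khan 57, Hale 107, Gupta 43.
The winner is unchanged: still Hale.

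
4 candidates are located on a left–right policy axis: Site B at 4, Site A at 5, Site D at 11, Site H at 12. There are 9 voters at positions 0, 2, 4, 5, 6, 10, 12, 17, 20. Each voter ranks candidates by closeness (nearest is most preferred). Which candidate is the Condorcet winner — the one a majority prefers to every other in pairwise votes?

With single-peaked preferences on a line, the Condorcet winner is the candidate closest to the median voter.
The median voter (position 6) is closest to Site A at 5.
Check: Site A vs Site D — voters closer to Site A: 5 of 9.

Site A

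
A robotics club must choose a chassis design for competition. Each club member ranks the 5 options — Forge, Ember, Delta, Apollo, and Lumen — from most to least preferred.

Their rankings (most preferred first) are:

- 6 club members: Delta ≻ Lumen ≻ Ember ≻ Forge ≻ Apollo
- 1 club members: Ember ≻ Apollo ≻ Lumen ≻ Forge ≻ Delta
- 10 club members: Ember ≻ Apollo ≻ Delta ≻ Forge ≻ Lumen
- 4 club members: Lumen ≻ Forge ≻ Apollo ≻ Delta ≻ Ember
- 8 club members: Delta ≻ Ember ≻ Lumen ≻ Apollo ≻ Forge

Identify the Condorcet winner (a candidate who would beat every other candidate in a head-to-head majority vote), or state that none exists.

Head-to-head results (29 voters total):
Forge vs Ember: Ember wins 25–4.
Forge vs Delta: Delta wins 24–5.
Forge vs Apollo: Apollo wins 19–10.
Forge vs Lumen: Lumen wins 19–10.
Ember vs Delta: Delta wins 18–11.
Ember vs Apollo: Ember wins 25–4.
Ember vs Lumen: Ember wins 19–10.
Delta vs Apollo: Apollo wins 15–14.
Delta vs Lumen: Delta wins 24–5.
Apollo vs Lumen: Lumen wins 18–11.
No candidate beats all others: Ember beats Apollo beats Delta beats Ember, a majority cycle.

None — there is no Condorcet winner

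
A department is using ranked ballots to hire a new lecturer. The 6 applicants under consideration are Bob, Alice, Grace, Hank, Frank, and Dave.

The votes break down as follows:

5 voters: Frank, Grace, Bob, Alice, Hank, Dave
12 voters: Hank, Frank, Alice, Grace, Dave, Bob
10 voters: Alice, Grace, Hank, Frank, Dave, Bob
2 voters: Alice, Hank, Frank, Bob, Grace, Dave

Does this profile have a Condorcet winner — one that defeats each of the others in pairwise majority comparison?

Head-to-head results (29 voters total):
Bob vs Alice: Alice wins 24–5.
Bob vs Grace: Grace wins 27–2.
Bob vs Hank: Hank wins 24–5.
Bob vs Frank: Frank wins 29–0.
Bob vs Dave: Dave wins 22–7.
Alice vs Grace: Alice wins 24–5.
Alice vs Hank: Alice wins 17–12.
Alice vs Frank: Frank wins 17–12.
Alice vs Dave: Alice wins 29–0.
Grace vs Hank: Grace wins 15–14.
Grace vs Frank: Frank wins 19–10.
Grace vs Dave: Grace wins 29–0.
Hank vs Frank: Hank wins 24–5.
Hank vs Dave: Hank wins 29–0.
Frank vs Dave: Frank wins 29–0.
No candidate beats all others: Alice beats Hank beats Frank beats Alice, a majority cycle.

No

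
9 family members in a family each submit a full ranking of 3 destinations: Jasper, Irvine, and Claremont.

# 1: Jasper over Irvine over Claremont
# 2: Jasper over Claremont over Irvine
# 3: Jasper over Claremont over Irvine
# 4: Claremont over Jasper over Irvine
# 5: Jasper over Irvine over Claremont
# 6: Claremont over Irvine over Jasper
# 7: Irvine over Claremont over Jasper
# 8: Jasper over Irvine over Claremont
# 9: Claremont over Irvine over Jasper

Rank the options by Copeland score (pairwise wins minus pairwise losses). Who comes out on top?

Pairwise results:
  Jasper vs Irvine: Jasper wins 6–3.
  Jasper vs Claremont: Jasper wins 5–4.
  Irvine vs Claremont: Claremont wins 5–4.
Copeland scores (wins − losses):
  Jasper: 2 − 0 = 2
  Irvine: 0 − 2 = -2
  Claremont: 1 − 1 = 0
Jasper has the best Copeland score.

Jasper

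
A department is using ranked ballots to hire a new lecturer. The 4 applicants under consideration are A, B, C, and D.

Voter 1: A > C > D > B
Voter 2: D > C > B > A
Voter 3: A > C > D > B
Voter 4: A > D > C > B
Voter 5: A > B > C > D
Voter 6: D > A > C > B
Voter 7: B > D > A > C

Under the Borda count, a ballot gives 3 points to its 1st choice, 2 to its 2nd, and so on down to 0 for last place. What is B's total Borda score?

Borda scores:
  A: 3 + 0 + 3 + 3 + 3 + 2 + 1 = 15
  B: 0 + 1 + 0 + 0 + 2 + 0 + 3 = 6
  C: 2 + 2 + 2 + 1 + 1 + 1 + 0 = 9
  D: 1 + 3 + 1 + 2 + 0 + 3 + 2 = 12

6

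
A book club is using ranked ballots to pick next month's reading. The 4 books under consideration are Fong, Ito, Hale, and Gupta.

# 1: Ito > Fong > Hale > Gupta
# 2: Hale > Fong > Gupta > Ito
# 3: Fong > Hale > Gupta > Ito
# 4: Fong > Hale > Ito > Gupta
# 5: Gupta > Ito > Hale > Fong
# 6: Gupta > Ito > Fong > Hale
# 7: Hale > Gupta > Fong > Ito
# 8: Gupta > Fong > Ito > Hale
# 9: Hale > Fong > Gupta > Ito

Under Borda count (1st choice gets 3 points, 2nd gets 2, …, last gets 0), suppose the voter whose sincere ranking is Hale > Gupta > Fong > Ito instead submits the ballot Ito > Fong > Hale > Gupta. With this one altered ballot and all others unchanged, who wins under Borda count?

Fong

Borda totals with the altered ballot: Fong 17, Ito 12, Hale 13, Gupta 12.
The winner is unchanged: still Fong.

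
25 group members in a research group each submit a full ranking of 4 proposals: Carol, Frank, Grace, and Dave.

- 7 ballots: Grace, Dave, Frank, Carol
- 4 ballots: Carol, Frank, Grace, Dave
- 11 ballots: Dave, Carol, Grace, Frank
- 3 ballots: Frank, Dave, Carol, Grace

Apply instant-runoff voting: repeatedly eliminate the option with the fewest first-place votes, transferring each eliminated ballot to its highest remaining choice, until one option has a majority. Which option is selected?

Dave

Round 1: Dave 11, Grace 7, Carol 4, Frank 3. Frank has the fewest and is eliminated.
Round 2: Dave 14, Grace 7, Carol 4. Dave has a majority.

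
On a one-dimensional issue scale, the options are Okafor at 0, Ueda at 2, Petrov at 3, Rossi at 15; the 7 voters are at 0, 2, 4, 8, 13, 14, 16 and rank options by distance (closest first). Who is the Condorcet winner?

Petrov

With single-peaked preferences on a line, the Condorcet winner is the candidate closest to the median voter.
The median voter (position 8) is closest to Petrov at 3.
Check: Petrov vs Rossi — voters closer to Petrov: 4 of 7.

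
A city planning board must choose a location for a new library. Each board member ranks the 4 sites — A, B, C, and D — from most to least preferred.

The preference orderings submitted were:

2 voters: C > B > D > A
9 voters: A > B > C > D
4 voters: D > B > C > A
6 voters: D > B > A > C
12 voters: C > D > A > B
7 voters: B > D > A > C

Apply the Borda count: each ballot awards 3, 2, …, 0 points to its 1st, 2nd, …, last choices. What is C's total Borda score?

55

Borda scores:
  A: 2·0 + 9·3 + 4·0 + 6·1 + 12·1 + 7·1 = 52
  B: 2·2 + 9·2 + 4·2 + 6·2 + 12·0 + 7·3 = 63
  C: 2·3 + 9·1 + 4·1 + 6·0 + 12·3 + 7·0 = 55
  D: 2·1 + 9·0 + 4·3 + 6·3 + 12·2 + 7·2 = 70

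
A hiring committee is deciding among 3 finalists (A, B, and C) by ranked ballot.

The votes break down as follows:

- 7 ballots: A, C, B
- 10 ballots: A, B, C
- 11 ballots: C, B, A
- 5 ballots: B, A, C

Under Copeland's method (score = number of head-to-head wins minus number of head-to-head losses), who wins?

A

Pairwise results:
  A vs B: A wins 17–16.
  A vs C: A wins 22–11.
  B vs C: C wins 18–15.
Copeland scores (wins − losses):
  A: 2 − 0 = 2
  B: 0 − 2 = -2
  C: 1 − 1 = 0
A has the best Copeland score.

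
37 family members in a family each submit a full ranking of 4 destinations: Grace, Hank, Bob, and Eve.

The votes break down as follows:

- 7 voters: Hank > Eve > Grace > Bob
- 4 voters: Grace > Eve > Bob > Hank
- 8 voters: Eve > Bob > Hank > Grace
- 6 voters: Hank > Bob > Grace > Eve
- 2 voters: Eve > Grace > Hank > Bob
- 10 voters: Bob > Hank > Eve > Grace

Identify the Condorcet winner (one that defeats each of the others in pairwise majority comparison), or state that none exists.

Head-to-head results (37 voters total):
Grace vs Hank: Hank wins 31–6.
Grace vs Bob: Bob wins 24–13.
Grace vs Eve: Eve wins 27–10.
Hank vs Bob: Bob wins 22–15.
Hank vs Eve: Hank wins 23–14.
Bob vs Eve: Eve wins 21–16.
No candidate beats all others: Hank beats Eve beats Bob beats Hank, a majority cycle.

No Condorcet winner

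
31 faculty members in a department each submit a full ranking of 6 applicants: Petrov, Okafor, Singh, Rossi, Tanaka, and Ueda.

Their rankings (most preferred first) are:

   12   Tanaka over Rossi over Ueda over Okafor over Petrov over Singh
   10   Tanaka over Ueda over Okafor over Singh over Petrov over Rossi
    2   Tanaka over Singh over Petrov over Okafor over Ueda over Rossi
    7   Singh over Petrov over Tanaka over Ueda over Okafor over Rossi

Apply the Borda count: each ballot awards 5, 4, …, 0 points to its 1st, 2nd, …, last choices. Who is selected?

Tanaka

Borda scores:
  Petrov: 12·1 + 10·1 + 2·3 + 7·4 = 56
  Okafor: 12·2 + 10·3 + 2·2 + 7·1 = 65
  Singh: 12·0 + 10·2 + 2·4 + 7·5 = 63
  Rossi: 12·4 + 10·0 + 2·0 + 7·0 = 48
  Tanaka: 12·5 + 10·5 + 2·5 + 7·3 = 141
  Ueda: 12·3 + 10·4 + 2·1 + 7·2 = 92
Tanaka has the highest total.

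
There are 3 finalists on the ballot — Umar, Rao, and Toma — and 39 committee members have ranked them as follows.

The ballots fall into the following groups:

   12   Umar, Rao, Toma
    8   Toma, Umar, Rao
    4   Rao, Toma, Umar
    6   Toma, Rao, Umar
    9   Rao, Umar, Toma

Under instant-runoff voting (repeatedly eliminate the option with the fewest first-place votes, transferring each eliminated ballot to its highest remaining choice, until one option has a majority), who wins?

Rao

Round 1: Toma 14, Rao 13, Umar 12. Umar has the fewest and is eliminated.
Round 2: Rao 25, Toma 14. Rao has a majority.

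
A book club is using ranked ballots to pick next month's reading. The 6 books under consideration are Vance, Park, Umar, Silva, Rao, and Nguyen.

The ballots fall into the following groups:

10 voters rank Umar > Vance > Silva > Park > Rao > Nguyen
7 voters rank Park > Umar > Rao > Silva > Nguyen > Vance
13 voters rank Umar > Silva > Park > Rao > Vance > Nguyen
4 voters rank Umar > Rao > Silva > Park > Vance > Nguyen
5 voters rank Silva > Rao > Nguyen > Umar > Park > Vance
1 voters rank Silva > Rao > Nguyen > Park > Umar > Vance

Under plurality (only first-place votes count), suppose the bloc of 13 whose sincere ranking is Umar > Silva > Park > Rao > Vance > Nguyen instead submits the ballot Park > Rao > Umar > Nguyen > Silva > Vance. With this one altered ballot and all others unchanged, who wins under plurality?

Park

First-place totals with the altered ballot: Vance 0, Park 20, Umar 14, Silva 6, Rao 0, Nguyen 0.
The switch changes the winner from Umar to Park.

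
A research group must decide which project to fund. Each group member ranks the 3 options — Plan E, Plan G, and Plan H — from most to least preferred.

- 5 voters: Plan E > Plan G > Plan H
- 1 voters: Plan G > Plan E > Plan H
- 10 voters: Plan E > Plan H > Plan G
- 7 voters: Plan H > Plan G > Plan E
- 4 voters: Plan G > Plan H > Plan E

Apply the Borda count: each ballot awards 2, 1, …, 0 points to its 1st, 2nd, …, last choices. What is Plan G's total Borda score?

Borda scores:
  Plan E: 5·2 + 1 + 10·2 + 7·0 + 4·0 = 31
  Plan G: 5·1 + 2 + 10·0 + 7·1 + 4·2 = 22
  Plan H: 5·0 + 0 + 10·1 + 7·2 + 4·1 = 28

22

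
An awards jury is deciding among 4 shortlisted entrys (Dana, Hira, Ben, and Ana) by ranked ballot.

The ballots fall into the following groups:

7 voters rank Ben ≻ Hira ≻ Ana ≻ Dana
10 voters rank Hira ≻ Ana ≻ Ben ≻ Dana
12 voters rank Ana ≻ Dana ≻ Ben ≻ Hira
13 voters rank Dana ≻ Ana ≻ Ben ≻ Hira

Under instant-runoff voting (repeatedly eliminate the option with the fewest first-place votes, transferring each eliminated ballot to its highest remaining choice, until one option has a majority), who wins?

Round 1: Dana 13, Ana 12, Hira 10, Ben 7. Ben has the fewest and is eliminated.
Round 2: Hira 17, Dana 13, Ana 12. Ana has the fewest and is eliminated.
Round 3: Dana 25, Hira 17. Dana has a majority.

Dana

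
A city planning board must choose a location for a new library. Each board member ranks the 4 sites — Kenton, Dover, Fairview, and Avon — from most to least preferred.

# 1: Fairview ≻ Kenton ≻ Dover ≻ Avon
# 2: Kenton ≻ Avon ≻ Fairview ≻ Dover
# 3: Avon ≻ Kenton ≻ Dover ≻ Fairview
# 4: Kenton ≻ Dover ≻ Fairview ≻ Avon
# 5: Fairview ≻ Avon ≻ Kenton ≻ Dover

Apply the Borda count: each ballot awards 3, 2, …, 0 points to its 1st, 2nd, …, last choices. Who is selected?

Kenton

Borda scores:
  Kenton: 2 + 3 + 2 + 3 + 1 = 11
  Dover: 1 + 0 + 1 + 2 + 0 = 4
  Fairview: 3 + 1 + 0 + 1 + 3 = 8
  Avon: 0 + 2 + 3 + 0 + 2 = 7
Kenton has the highest total.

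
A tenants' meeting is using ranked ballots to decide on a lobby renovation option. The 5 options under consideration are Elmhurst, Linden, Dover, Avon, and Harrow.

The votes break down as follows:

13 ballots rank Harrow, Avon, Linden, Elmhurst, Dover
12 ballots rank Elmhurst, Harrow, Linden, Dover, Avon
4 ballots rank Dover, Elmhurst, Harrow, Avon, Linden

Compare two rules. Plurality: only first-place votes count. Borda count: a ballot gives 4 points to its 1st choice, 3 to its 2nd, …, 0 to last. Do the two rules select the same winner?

Yes

Plurality first-place counts: Elmhurst 12, Linden 0, Dover 4, Avon 0, Harrow 13 → Harrow.
Borda totals: Elmhurst 73, Linden 50, Dover 28, Avon 43, Harrow 96 → Harrow.
The two rules agree on Harrow.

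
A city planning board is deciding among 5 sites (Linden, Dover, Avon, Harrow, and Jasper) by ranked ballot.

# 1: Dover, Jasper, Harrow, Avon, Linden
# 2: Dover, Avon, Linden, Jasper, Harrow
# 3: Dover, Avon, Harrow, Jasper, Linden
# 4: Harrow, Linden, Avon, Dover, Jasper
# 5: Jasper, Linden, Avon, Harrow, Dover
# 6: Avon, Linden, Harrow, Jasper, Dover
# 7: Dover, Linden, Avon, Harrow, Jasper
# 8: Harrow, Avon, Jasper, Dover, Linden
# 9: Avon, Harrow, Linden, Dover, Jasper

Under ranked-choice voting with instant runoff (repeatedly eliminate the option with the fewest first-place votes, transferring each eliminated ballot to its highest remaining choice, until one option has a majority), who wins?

Round 1: Dover 4, Avon 2, Harrow 2, Jasper 1, Linden 0. Linden has the fewest and is eliminated.
Round 2: Dover 4, Avon 2, Harrow 2, Jasper 1. Jasper has the fewest and is eliminated.
Round 3: Dover 4, Avon 3, Harrow 2. Harrow has the fewest and is eliminated.
Round 4: Avon 5, Dover 4. Avon has a majority.

Avon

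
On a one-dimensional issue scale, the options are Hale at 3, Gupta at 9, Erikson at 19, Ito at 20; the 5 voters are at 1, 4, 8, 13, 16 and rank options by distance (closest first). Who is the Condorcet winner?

Gupta

With single-peaked preferences on a line, the Condorcet winner is the candidate closest to the median voter.
The median voter (position 8) is closest to Gupta at 9.
Check: Gupta vs Hale — voters closer to Gupta: 3 of 5.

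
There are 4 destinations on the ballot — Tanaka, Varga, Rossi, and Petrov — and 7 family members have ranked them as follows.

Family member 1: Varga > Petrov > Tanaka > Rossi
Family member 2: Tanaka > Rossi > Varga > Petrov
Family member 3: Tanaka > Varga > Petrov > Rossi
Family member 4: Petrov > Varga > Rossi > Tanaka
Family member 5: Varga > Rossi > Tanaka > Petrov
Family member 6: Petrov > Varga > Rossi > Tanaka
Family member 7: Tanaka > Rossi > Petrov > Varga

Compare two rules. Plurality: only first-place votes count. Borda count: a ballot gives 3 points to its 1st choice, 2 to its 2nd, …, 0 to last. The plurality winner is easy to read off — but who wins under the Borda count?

Plurality first-place counts: Tanaka 3, Varga 2, Rossi 0, Petrov 2 → Tanaka.
Borda totals: Tanaka 11, Varga 13, Rossi 8, Petrov 10 → Varga.

Varga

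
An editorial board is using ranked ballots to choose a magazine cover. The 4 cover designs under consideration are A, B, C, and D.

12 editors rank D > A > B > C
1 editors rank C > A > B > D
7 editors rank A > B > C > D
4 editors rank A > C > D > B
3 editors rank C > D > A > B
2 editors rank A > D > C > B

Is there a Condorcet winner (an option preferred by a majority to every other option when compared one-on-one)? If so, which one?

Head-to-head results (29 voters total):
A vs B: A wins 29–0.
A vs C: A wins 25–4.
A vs D: D wins 15–14.
B vs C: B wins 19–10.
B vs D: D wins 21–8.
C vs D: C wins 15–14.
No candidate beats all others: A beats C beats D beats A, a majority cycle.

No Condorcet winner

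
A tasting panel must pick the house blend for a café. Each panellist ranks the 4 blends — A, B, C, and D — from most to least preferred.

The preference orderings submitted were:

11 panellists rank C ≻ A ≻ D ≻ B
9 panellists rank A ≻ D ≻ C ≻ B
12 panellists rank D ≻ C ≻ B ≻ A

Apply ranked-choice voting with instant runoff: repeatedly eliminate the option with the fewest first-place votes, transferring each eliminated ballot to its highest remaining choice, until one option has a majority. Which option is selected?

Round 1: D 12, C 11, A 9, B 0. B has the fewest and is eliminated.
Round 2: D 12, C 11, A 9. A has the fewest and is eliminated.
Round 3: D 21, C 11. D has a majority.

D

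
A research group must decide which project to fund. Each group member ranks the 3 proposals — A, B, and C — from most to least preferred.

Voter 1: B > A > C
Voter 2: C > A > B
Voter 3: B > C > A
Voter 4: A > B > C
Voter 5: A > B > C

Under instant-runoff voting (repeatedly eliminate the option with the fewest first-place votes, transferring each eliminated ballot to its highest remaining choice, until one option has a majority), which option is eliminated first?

Round 1: A 2, B 2, C 1. C has the fewest and is eliminated.
Round 2: A 3, B 2. A has a majority.

C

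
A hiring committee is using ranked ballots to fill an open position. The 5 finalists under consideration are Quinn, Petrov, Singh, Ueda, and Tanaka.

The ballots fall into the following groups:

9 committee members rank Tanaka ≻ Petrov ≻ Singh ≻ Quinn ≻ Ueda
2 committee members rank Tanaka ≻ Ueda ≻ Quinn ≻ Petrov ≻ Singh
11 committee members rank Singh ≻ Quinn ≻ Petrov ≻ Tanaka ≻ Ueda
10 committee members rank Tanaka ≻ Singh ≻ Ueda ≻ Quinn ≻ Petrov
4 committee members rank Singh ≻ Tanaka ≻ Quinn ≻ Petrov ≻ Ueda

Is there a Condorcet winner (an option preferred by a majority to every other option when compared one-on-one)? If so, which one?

Head-to-head results (36 voters total):
Quinn vs Petrov: Quinn wins 27–9.
Quinn vs Singh: Singh wins 34–2.
Quinn vs Ueda: Quinn wins 24–12.
Quinn vs Tanaka: Tanaka wins 25–11.
Petrov vs Singh: Singh wins 25–11.
Petrov vs Ueda: Petrov wins 24–12.
Petrov vs Tanaka: Tanaka wins 25–11.
Singh vs Ueda: Singh wins 34–2.
Singh vs Tanaka: Tanaka wins 21–15.
Ueda vs Tanaka: Tanaka wins 36–0.
Tanaka beats each rival — Quinn (25–11), Petrov (25–11), Singh (21–15), Ueda (36–0) — so Tanaka is the Condorcet winner.

Tanaka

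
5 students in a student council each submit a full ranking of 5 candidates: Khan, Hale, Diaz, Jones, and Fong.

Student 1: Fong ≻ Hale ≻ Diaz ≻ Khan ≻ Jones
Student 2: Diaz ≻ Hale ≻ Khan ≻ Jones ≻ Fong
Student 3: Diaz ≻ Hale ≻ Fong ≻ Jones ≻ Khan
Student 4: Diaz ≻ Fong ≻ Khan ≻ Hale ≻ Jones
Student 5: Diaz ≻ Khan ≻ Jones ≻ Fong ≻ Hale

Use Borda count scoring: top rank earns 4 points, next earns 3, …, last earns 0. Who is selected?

Diaz

Borda scores:
  Khan: 1 + 2 + 0 + 2 + 3 = 8
  Hale: 3 + 3 + 3 + 1 + 0 = 10
  Diaz: 2 + 4 + 4 + 4 + 4 = 18
  Jones: 0 + 1 + 1 + 0 + 2 = 4
  Fong: 4 + 0 + 2 + 3 + 1 = 10
Diaz has the highest total.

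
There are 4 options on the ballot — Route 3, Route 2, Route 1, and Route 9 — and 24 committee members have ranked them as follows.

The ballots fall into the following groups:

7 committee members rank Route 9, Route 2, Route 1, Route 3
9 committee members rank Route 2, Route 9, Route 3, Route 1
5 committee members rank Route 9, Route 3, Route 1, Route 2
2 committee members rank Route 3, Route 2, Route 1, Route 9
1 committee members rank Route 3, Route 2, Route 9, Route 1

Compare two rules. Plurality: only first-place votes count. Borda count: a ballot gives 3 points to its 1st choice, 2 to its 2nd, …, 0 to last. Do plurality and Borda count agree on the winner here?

Yes

Plurality first-place counts: Route 3 3, Route 2 9, Route 1 0, Route 9 12 → Route 9.
Borda totals: Route 3 28, Route 2 47, Route 1 14, Route 9 55 → Route 9.
The two rules agree on Route 9.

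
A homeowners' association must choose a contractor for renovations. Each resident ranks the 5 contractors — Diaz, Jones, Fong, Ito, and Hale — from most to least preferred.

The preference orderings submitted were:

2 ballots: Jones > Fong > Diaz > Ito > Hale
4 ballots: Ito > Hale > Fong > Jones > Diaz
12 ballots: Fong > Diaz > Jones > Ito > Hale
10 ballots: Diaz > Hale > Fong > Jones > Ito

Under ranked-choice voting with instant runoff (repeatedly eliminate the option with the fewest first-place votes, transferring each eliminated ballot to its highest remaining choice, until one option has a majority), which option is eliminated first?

Hale

Round 1: Fong 12, Diaz 10, Ito 4, Jones 2, Hale 0. Hale has the fewest and is eliminated.
Round 2: Fong 12, Diaz 10, Ito 4, Jones 2. Jones has the fewest and is eliminated.
Round 3: Fong 14, Diaz 10, Ito 4. Ito has the fewest and is eliminated.
Round 4: Fong 18, Diaz 10. Fong has a majority.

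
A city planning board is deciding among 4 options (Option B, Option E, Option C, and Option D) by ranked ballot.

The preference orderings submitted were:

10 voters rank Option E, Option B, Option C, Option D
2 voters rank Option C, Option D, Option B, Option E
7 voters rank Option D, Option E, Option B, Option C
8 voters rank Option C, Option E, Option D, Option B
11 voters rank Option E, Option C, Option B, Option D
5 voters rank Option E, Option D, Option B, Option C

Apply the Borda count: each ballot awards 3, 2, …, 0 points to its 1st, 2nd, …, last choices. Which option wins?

Option E

Borda scores:
  Option B: 10·2 + 2·1 + 7·1 + 8·0 + 11·1 + 5·1 = 45
  Option E: 10·3 + 2·0 + 7·2 + 8·2 + 11·3 + 5·3 = 108
  Option C: 10·1 + 2·3 + 7·0 + 8·3 + 11·2 + 5·0 = 62
  Option D: 10·0 + 2·2 + 7·3 + 8·1 + 11·0 + 5·2 = 43
Option E has the highest total.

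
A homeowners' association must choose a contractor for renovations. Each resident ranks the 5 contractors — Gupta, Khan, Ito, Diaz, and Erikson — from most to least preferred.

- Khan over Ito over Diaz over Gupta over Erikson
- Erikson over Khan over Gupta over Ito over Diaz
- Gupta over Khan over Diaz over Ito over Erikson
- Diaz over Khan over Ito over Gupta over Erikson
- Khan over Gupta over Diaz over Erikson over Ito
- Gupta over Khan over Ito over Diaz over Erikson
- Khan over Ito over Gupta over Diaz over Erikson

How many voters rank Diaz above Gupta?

Ballots ranking Diaz above Gupta: 2.
Ballots ranking Gupta above Diaz: 5.
So 2 of 7 voters prefer Diaz to Gupta.

2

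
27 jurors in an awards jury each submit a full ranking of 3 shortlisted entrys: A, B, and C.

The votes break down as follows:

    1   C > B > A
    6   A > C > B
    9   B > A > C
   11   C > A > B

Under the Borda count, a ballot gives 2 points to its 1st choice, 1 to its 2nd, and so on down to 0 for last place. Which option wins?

Borda scores:
  A: 0 + 6·2 + 9·1 + 11·1 = 32
  B: 1 + 6·0 + 9·2 + 11·0 = 19
  C: 2 + 6·1 + 9·0 + 11·2 = 30
A has the highest total.

A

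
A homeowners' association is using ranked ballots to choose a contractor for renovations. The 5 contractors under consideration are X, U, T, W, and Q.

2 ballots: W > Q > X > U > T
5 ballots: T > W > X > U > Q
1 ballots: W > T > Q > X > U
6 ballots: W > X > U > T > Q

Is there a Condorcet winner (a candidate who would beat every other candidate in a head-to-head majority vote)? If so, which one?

W

Head-to-head results (14 voters total):
X vs U: X wins 14–0.
X vs T: X wins 8–6.
X vs W: W wins 14–0.
X vs Q: X wins 11–3.
U vs T: U wins 8–6.
U vs W: W wins 14–0.
U vs Q: U wins 11–3.
T vs W: W wins 9–5.
T vs Q: T wins 12–2.
W vs Q: W wins 14–0.
W beats each rival — X (14–0), U (14–0), T (9–5), Q (14–0) — so W is the Condorcet winner.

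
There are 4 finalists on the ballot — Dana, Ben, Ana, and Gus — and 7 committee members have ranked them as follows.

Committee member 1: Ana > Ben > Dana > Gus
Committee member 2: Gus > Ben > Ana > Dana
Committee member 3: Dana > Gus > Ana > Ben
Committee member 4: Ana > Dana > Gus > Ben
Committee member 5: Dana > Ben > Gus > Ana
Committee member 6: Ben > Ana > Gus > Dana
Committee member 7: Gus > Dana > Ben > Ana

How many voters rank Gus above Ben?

Ballots ranking Gus above Ben: 4.
Ballots ranking Ben above Gus: 3.
So 4 of 7 voters prefer Gus to Ben.

4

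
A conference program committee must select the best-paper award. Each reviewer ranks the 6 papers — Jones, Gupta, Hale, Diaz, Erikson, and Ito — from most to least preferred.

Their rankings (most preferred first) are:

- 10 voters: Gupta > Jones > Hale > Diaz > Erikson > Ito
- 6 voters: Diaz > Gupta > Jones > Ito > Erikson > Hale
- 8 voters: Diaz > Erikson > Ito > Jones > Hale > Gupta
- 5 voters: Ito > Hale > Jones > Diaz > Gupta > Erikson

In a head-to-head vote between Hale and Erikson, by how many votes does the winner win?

Ballots ranking Hale above Erikson: 10+5 = 15.
Ballots ranking Erikson above Hale: 6+8 = 14.
Hale wins 15–14, a margin of 1.

1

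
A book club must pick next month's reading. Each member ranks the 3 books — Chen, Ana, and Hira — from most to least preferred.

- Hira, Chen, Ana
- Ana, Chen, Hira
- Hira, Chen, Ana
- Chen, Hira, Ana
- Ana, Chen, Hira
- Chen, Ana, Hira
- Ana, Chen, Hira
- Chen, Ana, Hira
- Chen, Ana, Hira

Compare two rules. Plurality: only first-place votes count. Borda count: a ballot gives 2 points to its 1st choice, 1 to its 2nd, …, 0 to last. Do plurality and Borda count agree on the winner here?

Plurality first-place counts: Chen 4, Ana 3, Hira 2 → Chen.
Borda totals: Chen 13, Ana 9, Hira 5 → Chen.
The two rules agree on Chen.

Yes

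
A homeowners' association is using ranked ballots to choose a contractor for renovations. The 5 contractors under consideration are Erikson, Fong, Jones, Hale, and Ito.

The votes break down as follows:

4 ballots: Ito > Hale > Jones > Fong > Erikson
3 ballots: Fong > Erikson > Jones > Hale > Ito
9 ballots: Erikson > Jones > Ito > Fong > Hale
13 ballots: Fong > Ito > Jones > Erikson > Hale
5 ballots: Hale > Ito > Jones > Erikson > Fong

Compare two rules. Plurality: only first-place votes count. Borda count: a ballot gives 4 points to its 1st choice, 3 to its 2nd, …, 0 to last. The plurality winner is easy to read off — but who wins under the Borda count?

Plurality first-place counts: Erikson 9, Fong 16, Jones 0, Hale 5, Ito 4 → Fong.
Borda totals: Erikson 63, Fong 77, Jones 77, Hale 35, Ito 88 → Ito.

Ito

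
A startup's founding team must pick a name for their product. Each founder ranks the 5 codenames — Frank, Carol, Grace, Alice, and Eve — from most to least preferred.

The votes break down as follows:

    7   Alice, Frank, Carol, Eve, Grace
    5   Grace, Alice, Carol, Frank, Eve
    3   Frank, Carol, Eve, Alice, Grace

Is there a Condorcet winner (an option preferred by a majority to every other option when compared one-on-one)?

Yes

Head-to-head results (15 voters total):
Frank vs Carol: Frank wins 10–5.
Frank vs Grace: Frank wins 10–5.
Frank vs Alice: Alice wins 12–3.
Frank vs Eve: Frank wins 15–0.
Carol vs Grace: Carol wins 10–5.
Carol vs Alice: Alice wins 12–3.
Carol vs Eve: Carol wins 15–0.
Grace vs Alice: Alice wins 10–5.
Grace vs Eve: Eve wins 10–5.
Alice vs Eve: Alice wins 12–3.
Alice beats each rival — Frank (12–3), Carol (12–3), Grace (10–5), Eve (12–3) — so Alice is the Condorcet winner.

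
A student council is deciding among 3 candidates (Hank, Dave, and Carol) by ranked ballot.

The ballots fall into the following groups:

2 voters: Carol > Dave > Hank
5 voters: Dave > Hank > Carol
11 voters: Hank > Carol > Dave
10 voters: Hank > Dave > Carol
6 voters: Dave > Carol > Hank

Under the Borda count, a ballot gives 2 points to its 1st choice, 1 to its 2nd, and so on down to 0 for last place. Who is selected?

Hank

Borda scores:
  Hank: 2·0 + 5·1 + 11·2 + 10·2 + 6·0 = 47
  Dave: 2·1 + 5·2 + 11·0 + 10·1 + 6·2 = 34
  Carol: 2·2 + 5·0 + 11·1 + 10·0 + 6·1 = 21
Hank has the highest total.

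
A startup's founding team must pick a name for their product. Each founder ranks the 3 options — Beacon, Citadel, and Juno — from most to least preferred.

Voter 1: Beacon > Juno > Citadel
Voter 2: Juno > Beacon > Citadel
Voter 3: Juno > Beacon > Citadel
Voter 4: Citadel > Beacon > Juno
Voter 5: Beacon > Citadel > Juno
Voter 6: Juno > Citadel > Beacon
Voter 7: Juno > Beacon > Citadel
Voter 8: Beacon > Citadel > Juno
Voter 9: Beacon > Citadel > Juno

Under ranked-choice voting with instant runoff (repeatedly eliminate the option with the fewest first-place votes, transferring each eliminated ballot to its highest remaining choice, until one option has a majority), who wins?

Beacon

Round 1: Beacon 4, Juno 4, Citadel 1. Citadel has the fewest and is eliminated.
Round 2: Beacon 5, Juno 4. Beacon has a majority.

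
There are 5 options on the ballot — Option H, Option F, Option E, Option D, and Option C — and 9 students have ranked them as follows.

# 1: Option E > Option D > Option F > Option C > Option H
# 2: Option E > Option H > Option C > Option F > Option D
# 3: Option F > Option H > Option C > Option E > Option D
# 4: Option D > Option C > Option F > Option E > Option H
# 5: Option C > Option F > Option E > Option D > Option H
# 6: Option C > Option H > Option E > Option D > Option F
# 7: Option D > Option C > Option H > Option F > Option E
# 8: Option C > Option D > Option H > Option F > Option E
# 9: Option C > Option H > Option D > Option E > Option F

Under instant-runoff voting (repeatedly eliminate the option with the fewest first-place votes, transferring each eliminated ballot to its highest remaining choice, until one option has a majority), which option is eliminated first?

Option H

Round 1: Option C 4, Option E 2, Option D 2, Option F 1, Option H 0. Option H has the fewest and is eliminated.
Round 2: Option C 4, Option E 2, Option D 2, Option F 1. Option F has the fewest and is eliminated.
Round 3: Option C 5, Option E 2, Option D 2. Option C has a majority.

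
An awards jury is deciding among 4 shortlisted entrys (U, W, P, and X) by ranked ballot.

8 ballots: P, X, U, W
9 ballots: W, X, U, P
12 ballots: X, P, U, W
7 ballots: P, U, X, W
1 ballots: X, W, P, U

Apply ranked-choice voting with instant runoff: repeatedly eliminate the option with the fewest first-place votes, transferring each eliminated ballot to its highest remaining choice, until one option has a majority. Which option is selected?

Round 1: P 15, X 13, W 9, U 0. U has the fewest and is eliminated.
Round 2: P 15, X 13, W 9. W has the fewest and is eliminated.
Round 3: X 22, P 15. X has a majority.

X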